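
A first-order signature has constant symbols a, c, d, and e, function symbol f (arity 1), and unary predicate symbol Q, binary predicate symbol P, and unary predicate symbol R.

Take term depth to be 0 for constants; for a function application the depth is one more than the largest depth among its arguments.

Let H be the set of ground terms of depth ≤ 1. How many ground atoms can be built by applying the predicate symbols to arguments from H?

80

First count ground terms of depth ≤ 1.
Let N_k count ground terms of depth at most k. Each non-constant term of depth ≤ k is some function symbol applied to depth-≤(k−1) arguments, giving N_k = 4 + N_{k-1}.
N_0 = 4
N_1 = 4 + 4 = 8
So |H| = 8.
For each predicate symbol, the number of ground atoms is |H| raised to its arity; summing:
  Q: 8;  P: 8^2 = 64;  R: 8
Total ground atoms: 8 + 64 + 8 = 80.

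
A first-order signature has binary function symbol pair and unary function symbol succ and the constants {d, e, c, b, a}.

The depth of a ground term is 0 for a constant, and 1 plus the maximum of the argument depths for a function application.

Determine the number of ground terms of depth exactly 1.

Count level by level. With function symbols pair/2, succ/1, the terms of depth ≤ k are the 5 constants together with each function applied to depth-≤(k−1) tuples, so N_k = 5 + N_{k-1}^2 + N_{k-1}.
N_0 = 5
N_1 = 5 + 5^2 + 5 = 35
Terms of depth exactly 1: N_1 − N_0 = 35 − 5 = 30.

30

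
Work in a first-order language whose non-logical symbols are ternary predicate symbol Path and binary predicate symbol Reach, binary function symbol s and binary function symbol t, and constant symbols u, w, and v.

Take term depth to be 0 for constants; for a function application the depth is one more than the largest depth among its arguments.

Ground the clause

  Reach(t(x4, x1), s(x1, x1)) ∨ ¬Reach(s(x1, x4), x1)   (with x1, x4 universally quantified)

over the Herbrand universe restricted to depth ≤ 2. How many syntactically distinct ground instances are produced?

783225

Ground terms of depth ≤ 2:
  If N_k denotes the number of depth-≤k ground terms, the 3 constants give N_0 = 3, and each function symbol of arity r contributes N_{k-1}^r new terms at level k: N_k = 3 + N_{k-1}^2 + N_{k-1}^2.
  N_0 = 3
  N_1 = 3 + 3^2 + 3^2 = 21
  N_2 = 3 + 21^2 + 21^2 = 885
So there are 885 ground terms available for substitution.
Each of x1, x4 ranges independently over the available ground terms, and distinct assignments produce distinct instances.
Number of ground instances = 885^2 = 783225.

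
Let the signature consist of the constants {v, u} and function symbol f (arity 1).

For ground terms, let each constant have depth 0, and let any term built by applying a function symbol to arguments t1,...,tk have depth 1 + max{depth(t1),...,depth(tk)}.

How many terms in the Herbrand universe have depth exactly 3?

Let N_k = |{terms of depth ≤ k}|. Then N_0 = 2 and N_k = 2 + N_{k-1} for k ≥ 1 (one summand per function symbol, arity giving the exponent).
N_0 = 2
N_1 = 2 + 2 = 4
N_2 = 2 + 4 = 6
N_3 = 2 + 6 = 8
Terms of depth exactly 3: N_3 − N_2 = 8 − 6 = 2.

2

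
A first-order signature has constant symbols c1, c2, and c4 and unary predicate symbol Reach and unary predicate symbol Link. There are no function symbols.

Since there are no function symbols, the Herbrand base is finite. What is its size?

6

With no function symbols, the Herbrand universe is just the 3 constants.
Ground atoms per predicate: Reach: 3, Link: 3.
Herbrand base size = 3 + 3 = 6.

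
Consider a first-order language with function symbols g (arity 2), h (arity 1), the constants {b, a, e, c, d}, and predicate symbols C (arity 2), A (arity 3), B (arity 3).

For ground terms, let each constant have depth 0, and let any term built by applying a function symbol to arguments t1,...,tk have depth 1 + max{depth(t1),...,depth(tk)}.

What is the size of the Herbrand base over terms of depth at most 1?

86975

First count ground terms of depth ≤ 1.
Let N_k = |{terms of depth ≤ k}|. Then N_0 = 5 and N_k = 5 + N_{k-1}^2 + N_{k-1} for k ≥ 1 (one summand per function symbol, arity giving the exponent).
N_0 = 5
N_1 = 5 + 5^2 + 5 = 35
So |H| = 35.
A ground atom is a predicate applied to a tuple of terms from H, so the count is the sum over predicates of |H|^arity:
  C: 35^2 = 1225;  A: 35^3 = 42875;  B: 35^3 = 42875
Total ground atoms: 1225 + 42875 + 42875 = 86975.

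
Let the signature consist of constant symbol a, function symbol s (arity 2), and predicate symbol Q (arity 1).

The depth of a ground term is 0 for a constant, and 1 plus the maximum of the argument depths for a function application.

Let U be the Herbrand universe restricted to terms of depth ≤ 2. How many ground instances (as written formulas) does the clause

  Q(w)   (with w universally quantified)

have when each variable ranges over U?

Ground terms of depth ≤ 2:
  Count level by level. With function symbols s/2, the terms of depth ≤ k are the 1 constant together with each function applied to depth-≤(k−1) tuples, so N_k = 1 + N_{k-1}^2.
  N_0 = 1
  N_1 = 1 + 1^2 = 2
  N_2 = 1 + 2^2 = 5
So there are 5 ground terms available for substitution.
There is 1 variable to instantiate (w),  occurring in at least one literal, so different choices give different ground instances.
Number of ground instances = 5.

5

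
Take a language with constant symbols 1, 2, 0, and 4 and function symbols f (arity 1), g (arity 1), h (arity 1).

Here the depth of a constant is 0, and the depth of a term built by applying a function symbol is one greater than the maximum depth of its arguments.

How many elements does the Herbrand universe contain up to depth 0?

Let N_k count ground terms of depth at most k. Each non-constant term of depth ≤ k is some function symbol applied to depth-≤(k−1) arguments, giving N_k = 4 + N_{k-1} + N_{k-1} + N_{k-1}.
N_0 = 4
Explicitly: 1, 2, 0, 4.

4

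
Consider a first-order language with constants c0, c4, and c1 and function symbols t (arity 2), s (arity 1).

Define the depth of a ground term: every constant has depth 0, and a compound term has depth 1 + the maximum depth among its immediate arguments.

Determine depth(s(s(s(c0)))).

3

depth(s(c0)) = 1 + depth(c0) = 1 + 0 = 1
depth(s(s(c0))) = 1 + depth(s(c0)) = 1 + 1 = 2
depth(s(s(s(c0)))) = 1 + depth(s(s(c0))) = 1 + 2 = 3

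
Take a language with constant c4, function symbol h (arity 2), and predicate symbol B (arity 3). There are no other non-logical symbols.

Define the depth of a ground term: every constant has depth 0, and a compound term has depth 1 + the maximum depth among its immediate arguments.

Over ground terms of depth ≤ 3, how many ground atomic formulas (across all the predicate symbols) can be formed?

First count ground terms of depth ≤ 3.
If N_k denotes the number of depth-≤k ground terms, the 1 constant gives N_0 = 1, and each function symbol of arity r contributes N_{k-1}^r new terms at level k: N_k = 1 + N_{k-1}^2.
N_0 = 1
N_1 = 1 + 1^2 = 2
N_2 = 1 + 2^2 = 5
N_3 = 1 + 5^2 = 26
So |H| = 26.
Each predicate of arity r yields |H|^r ground atoms (one per choice of an r-tuple from H):
  B: 26^3 = 17576
Total ground atoms: 17576.

17576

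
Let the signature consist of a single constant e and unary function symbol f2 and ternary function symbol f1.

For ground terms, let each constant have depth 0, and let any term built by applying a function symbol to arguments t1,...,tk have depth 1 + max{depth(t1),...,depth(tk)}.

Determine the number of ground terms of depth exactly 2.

28

Count level by level. With function symbols f2/1, f1/3, the terms of depth ≤ k are the 1 constant together with each function applied to depth-≤(k−1) tuples, so N_k = 1 + N_{k-1} + N_{k-1}^3.
N_0 = 1
N_1 = 1 + 1 + 1^3 = 3
N_2 = 1 + 3 + 3^3 = 31
Terms of depth exactly 2: N_2 − N_1 = 31 − 3 = 28.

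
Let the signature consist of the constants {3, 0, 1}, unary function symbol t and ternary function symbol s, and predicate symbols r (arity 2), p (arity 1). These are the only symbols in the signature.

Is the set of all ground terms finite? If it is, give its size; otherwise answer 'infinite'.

infinite

The signature has at least one function symbol (t, arity 1) and at least one constant (3).
Iterating t gives infinitely many distinct ground terms: 3, t(3), t(t(3)), ...
So the Herbrand universe is infinite.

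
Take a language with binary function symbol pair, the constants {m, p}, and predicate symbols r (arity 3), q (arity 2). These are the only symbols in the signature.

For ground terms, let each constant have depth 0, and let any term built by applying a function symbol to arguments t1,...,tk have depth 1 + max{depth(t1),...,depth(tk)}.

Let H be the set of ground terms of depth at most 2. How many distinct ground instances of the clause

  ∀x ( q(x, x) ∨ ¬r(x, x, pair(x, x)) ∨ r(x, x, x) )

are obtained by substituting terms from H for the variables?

38

Ground terms of depth ≤ 2:
  Let N_k = |{terms of depth ≤ k}|. Then N_0 = 2 and N_k = 2 + N_{k-1}^2 for k ≥ 1 (one summand per function symbol, arity giving the exponent).
  N_0 = 2
  N_1 = 2 + 2^2 = 6
  N_2 = 2 + 6^2 = 38
So there are 38 ground terms available for substitution.
The clause has 1 distinct variable (x), which appears in the body. In the free term algebra distinct substitutions yield syntactically distinct ground instances.
Number of ground instances = 38.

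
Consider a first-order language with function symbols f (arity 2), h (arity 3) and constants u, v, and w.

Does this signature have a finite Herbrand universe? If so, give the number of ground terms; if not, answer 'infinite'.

infinite

The signature has at least one function symbol (f, arity 2) and at least one constant (u).
Iterating f gives infinitely many distinct ground terms: u, f(u, u), f(f(u, u), f(u, u)), ...
So the Herbrand universe is infinite.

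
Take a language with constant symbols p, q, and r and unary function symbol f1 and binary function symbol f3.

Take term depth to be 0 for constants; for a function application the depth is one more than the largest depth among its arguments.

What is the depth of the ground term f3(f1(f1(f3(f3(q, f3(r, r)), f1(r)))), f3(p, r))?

6

depth(f3(r, r)) = 1 + max(0, 0) = 1
depth(f3(q, f3(r, r))) = 1 + max(0, 1) = 2
depth(f1(r)) = 1 + depth(r) = 1 + 0 = 1
depth(f3(f3(q, f3(r, r)), f1(r))) = 1 + max(2, 1) = 3
depth(f1(f3(f3(q, f3(r, r)), f1(r)))) = 1 + depth(f3(f3(q, f3(r, r)), f1(r))) = 1 + 3 = 4
depth(f1(f1(f3(f3(q, f3(r, r)), f1(r))))) = 1 + depth(f1(f3(f3(q, f3(r, r)), f1(r)))) = 1 + 4 = 5
depth(f3(p, r)) = 1 + max(0, 0) = 1
depth(f3(f1(f1(f3(f3(q, f3(r, r)), f1(r)))), f3(p, r))) = 1 + max(5, 1) = 6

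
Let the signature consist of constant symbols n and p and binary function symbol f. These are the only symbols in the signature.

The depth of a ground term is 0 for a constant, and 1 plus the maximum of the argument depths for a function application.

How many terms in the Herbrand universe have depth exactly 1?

Write N_k for the number of ground terms of depth ≤ k. A term of depth ≤ k is either a constant or a function symbol applied to arguments of depth ≤ k−1, so N_k = 2 + N_{k-1}^2.
N_0 = 2
N_1 = 2 + 2^2 = 6
Terms of depth exactly 1: N_1 − N_0 = 6 − 2 = 4.

4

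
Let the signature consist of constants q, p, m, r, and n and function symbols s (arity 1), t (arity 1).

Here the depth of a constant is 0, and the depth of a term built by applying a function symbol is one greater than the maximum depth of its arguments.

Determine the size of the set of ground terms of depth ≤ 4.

Let N_k count ground terms of depth at most k. Each non-constant term of depth ≤ k is some function symbol applied to depth-≤(k−1) arguments, giving N_k = 5 + N_{k-1} + N_{k-1}.
N_0 = 5
N_1 = 5 + 5 + 5 = 15
N_2 = 5 + 15 + 15 = 35
N_3 = 5 + 35 + 35 = 75
N_4 = 5 + 75 + 75 = 155

155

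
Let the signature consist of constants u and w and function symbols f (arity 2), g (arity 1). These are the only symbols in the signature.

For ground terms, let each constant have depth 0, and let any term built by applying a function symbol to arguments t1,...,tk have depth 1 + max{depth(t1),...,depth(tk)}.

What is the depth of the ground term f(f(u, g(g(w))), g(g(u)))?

4

depth(g(w)) = 1 + depth(w) = 1 + 0 = 1
depth(g(g(w))) = 1 + depth(g(w)) = 1 + 1 = 2
depth(f(u, g(g(w)))) = 1 + max(0, 2) = 3
depth(g(u)) = 1 + depth(u) = 1 + 0 = 1
depth(g(g(u))) = 1 + depth(g(u)) = 1 + 1 = 2
depth(f(f(u, g(g(w))), g(g(u)))) = 1 + max(3, 2) = 4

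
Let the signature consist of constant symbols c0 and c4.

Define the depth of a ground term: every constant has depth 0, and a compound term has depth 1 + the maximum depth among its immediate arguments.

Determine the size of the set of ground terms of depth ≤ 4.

With no function symbols every ground term is a constant, so there are exactly 2 ground terms at every depth bound.
N_0 = 2
N_1 = 2
N_2 = 2
N_3 = 2
N_4 = 2
Explicitly: c0, c4.

2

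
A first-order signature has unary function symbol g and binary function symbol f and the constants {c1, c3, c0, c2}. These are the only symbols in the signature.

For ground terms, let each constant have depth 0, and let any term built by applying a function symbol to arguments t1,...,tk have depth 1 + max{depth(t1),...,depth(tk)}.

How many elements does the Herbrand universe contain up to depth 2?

604

Write N_k for the number of ground terms of depth ≤ k. A term of depth ≤ k is either a constant or a function symbol applied to arguments of depth ≤ k−1, so N_k = 4 + N_{k-1} + N_{k-1}^2.
N_0 = 4
N_1 = 4 + 4 + 4^2 = 24
N_2 = 4 + 24 + 24^2 = 604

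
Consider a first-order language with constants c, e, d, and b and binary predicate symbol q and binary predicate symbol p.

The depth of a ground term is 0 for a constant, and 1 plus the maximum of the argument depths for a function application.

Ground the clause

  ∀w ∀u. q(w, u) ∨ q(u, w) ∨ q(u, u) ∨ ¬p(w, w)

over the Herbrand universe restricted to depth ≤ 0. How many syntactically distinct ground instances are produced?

16

Ground terms of depth ≤ 0:
  With no function symbols every ground term is a constant, so there are exactly 4 ground terms at every depth bound.
  N_0 = 4
  Explicitly: c, e, d, b.
So there are 4 ground terms available for substitution.
Each of w, u ranges independently over the available ground terms, and distinct assignments produce distinct instances.
Number of ground instances = 4^2 = 16.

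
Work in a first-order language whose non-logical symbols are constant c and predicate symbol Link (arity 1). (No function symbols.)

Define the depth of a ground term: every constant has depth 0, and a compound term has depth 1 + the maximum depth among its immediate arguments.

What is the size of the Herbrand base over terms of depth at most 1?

1

First count ground terms of depth ≤ 1.
With no function symbols every ground term is a constant, so there is exactly 1 ground term at every depth bound.
N_0 = 1
N_1 = 1
Explicitly: c.
So |H| = 1.
A ground atom is a predicate applied to a tuple of terms from H, so the count is the sum over predicates of |H|^arity:
  Link: 1
Total ground atoms: 1.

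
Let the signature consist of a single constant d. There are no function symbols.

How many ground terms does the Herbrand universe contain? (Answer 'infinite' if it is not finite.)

There are no function symbols, so the only ground term is the single constant.
The Herbrand universe is {d}, finite with 1 element.

1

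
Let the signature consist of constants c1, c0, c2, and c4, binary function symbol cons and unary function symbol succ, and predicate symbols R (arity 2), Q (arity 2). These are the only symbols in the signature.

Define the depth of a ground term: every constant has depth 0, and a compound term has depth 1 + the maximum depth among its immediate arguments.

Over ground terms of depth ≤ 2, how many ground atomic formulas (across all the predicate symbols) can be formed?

First count ground terms of depth ≤ 2.
Write N_k for the number of ground terms of depth ≤ k. A term of depth ≤ k is either a constant or a function symbol applied to arguments of depth ≤ k−1, so N_k = 4 + N_{k-1}^2 + N_{k-1}.
N_0 = 4
N_1 = 4 + 4^2 + 4 = 24
N_2 = 4 + 24^2 + 24 = 604
So |H| = 604.
For each predicate symbol, the number of ground atoms is |H| raised to its arity; summing:
  R: 604^2 = 364816;  Q: 604^2 = 364816
Total ground atoms: 364816 + 364816 = 729632.

729632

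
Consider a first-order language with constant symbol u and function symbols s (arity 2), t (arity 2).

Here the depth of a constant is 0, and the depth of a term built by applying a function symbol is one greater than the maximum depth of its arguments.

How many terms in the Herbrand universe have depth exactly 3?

Let N_k count ground terms of depth at most k. Each non-constant term of depth ≤ k is some function symbol applied to depth-≤(k−1) arguments, giving N_k = 1 + N_{k-1}^2 + N_{k-1}^2.
N_0 = 1
N_1 = 1 + 1^2 + 1^2 = 3
N_2 = 1 + 3^2 + 3^2 = 19
N_3 = 1 + 19^2 + 19^2 = 723
Terms of depth exactly 3: N_3 − N_2 = 723 − 19 = 704.

704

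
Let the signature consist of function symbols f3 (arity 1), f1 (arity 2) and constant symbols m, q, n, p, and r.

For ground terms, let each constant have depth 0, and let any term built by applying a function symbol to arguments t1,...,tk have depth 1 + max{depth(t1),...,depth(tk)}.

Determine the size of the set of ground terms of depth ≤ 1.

35

If N_k denotes the number of depth-≤k ground terms, the 5 constants give N_0 = 5, and each function symbol of arity r contributes N_{k-1}^r new terms at level k: N_k = 5 + N_{k-1} + N_{k-1}^2.
N_0 = 5
N_1 = 5 + 5 + 5^2 = 35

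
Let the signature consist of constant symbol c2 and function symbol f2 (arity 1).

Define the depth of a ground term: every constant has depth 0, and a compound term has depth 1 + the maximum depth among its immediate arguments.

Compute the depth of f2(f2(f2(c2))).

depth(f2(c2)) = 1 + depth(c2) = 1 + 0 = 1
depth(f2(f2(c2))) = 1 + depth(f2(c2)) = 1 + 1 = 2
depth(f2(f2(f2(c2)))) = 1 + depth(f2(f2(c2))) = 1 + 2 = 3

3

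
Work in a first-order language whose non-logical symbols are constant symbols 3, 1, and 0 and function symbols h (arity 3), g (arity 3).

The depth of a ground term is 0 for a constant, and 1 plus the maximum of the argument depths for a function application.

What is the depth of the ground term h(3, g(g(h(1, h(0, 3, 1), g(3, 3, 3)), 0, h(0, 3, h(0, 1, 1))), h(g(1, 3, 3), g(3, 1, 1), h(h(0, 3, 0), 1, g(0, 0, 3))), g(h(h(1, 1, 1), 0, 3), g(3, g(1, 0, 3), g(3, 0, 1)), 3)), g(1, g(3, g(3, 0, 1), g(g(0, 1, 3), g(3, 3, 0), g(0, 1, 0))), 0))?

depth(h(0, 3, 1)) = 1 + max(0, 0, 0) = 1
depth(g(3, 3, 3)) = 1 + max(0, 0, 0) = 1
depth(h(1, h(0, 3, 1), g(3, 3, 3))) = 1 + max(0, 1, 1) = 2
depth(h(0, 1, 1)) = 1 + max(0, 0, 0) = 1
depth(h(0, 3, h(0, 1, 1))) = 1 + max(0, 0, 1) = 2
depth(g(h(1, h(0, 3, 1), g(3, 3, 3)), 0, h(0, 3, h(0, 1, 1)))) = 1 + max(2, 0, 2) = 3
depth(g(1, 3, 3)) = 1 + max(0, 0, 0) = 1
depth(g(3, 1, 1)) = 1 + max(0, 0, 0) = 1
depth(h(0, 3, 0)) = 1 + max(0, 0, 0) = 1
depth(g(0, 0, 3)) = 1 + max(0, 0, 0) = 1
depth(h(h(0, 3, 0), 1, g(0, 0, 3))) = 1 + max(1, 0, 1) = 2
depth(h(g(1, 3, 3), g(3, 1, 1), h(h(0, 3, 0), 1, g(0, 0, 3)))) = 1 + max(1, 1, 2) = 3
depth(h(1, 1, 1)) = 1 + max(0, 0, 0) = 1
depth(h(h(1, 1, 1), 0, 3)) = 1 + max(1, 0, 0) = 2
depth(g(1, 0, 3)) = 1 + max(0, 0, 0) = 1
depth(g(3, 0, 1)) = 1 + max(0, 0, 0) = 1
depth(g(3, g(1, 0, 3), g(3, 0, 1))) = 1 + max(0, 1, 1) = 2
depth(g(h(h(1, 1, 1), 0, 3), g(3, g(1, 0, 3), g(3, 0, 1)), 3)) = 1 + max(2, 2, 0) = 3
depth(g(g(h(1, h(0, 3, 1), g(3, 3, 3)), 0, h(0, 3, h(0, 1, 1))), h(g(1, 3, 3), g(3, 1, 1), h(h(0, 3, 0), 1, g(0, 0, 3))), g(h(h(1, 1, 1), 0, 3), g(3, g(1, 0, 3), g(3, 0, 1)), 3))) = 1 + max(3, 3, 3) = 4
depth(g(0, 1, 3)) = 1 + max(0, 0, 0) = 1
depth(g(3, 3, 0)) = 1 + max(0, 0, 0) = 1
depth(g(0, 1, 0)) = 1 + max(0, 0, 0) = 1
depth(g(g(0, 1, 3), g(3, 3, 0), g(0, 1, 0))) = 1 + max(1, 1, 1) = 2
depth(g(3, g(3, 0, 1), g(g(0, 1, 3), g(3, 3, 0), g(0, 1, 0)))) = 1 + max(0, 1, 2) = 3
depth(g(1, g(3, g(3, 0, 1), g(g(0, 1, 3), g(3, 3, 0), g(0, 1, 0))), 0)) = 1 + max(0, 3, 0) = 4
depth(h(3, g(g(h(1, h(0, 3, 1), g(3, 3, 3)), 0, h(0, 3, h(0, 1, 1))), h(g(1, 3, 3), g(3, 1, 1), h(h(0, 3, 0), 1, g(0, 0, 3))), g(h(h(1, 1, 1), 0, 3), g(3, g(1, 0, 3), g(3, 0, 1)), 3)), g(1, g(3, g(3, 0, 1), g(g(0, 1, 3), g(3, 3, 0), g(0, 1, 0))), 0))) = 1 + max(0, 4, 4) = 5

5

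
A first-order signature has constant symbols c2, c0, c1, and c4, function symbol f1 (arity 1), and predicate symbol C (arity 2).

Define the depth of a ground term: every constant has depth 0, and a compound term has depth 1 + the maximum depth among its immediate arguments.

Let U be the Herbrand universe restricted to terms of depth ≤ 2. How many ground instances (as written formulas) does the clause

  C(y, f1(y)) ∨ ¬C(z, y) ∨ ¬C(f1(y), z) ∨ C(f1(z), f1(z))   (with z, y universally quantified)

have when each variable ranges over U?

Ground terms of depth ≤ 2:
  Count level by level. With function symbols f1/1, the terms of depth ≤ k are the 4 constants together with each function applied to depth-≤(k−1) tuples, so N_k = 4 + N_{k-1}.
  N_0 = 4
  N_1 = 4 + 4 = 8
  N_2 = 4 + 8 = 12
  Explicitly: c2, c0, c1, c4, f1(c2), f1(c0), f1(c1), f1(c4), f1(f1(c2)), f1(f1(c0)), f1(f1(c1)), f1(f1(c4)).
So there are 12 ground terms available for substitution.
There are 2 variables to instantiate (z, y), each occurring in at least one literal, so different choices give different ground instances.
Number of ground instances = 12^2 = 144.

144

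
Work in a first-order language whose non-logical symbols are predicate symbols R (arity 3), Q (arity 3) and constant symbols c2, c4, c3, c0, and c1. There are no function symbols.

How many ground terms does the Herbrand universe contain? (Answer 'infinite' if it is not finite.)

There are no function symbols, so every ground term is one of the 5 constants.
The Herbrand universe is {c2, c4, c3, c0, c1}, which is finite with 5 elements.

5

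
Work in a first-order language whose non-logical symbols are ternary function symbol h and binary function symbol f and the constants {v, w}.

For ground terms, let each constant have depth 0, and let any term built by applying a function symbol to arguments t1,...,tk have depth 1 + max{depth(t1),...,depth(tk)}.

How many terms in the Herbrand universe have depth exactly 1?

12

Count level by level. With function symbols h/3, f/2, the terms of depth ≤ k are the 2 constants together with each function applied to depth-≤(k−1) tuples, so N_k = 2 + N_{k-1}^3 + N_{k-1}^2.
N_0 = 2
N_1 = 2 + 2^3 + 2^2 = 14
Terms of depth exactly 1: N_1 − N_0 = 14 − 2 = 12.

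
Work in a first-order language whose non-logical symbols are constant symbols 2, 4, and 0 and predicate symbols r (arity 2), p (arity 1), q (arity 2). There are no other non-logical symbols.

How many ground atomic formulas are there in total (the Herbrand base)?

21

With no function symbols, the Herbrand universe is just the 3 constants.
Ground atoms per predicate: r: 3^2 = 9, p: 3, q: 3^2 = 9.
Herbrand base size = 9 + 3 + 9 = 21.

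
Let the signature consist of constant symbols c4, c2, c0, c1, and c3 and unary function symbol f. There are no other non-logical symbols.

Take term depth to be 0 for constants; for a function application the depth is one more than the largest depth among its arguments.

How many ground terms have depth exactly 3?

5

Write N_k for the number of ground terms of depth ≤ k. A term of depth ≤ k is either a constant or a function symbol applied to arguments of depth ≤ k−1, so N_k = 5 + N_{k-1}.
N_0 = 5
N_1 = 5 + 5 = 10
N_2 = 5 + 10 = 15
N_3 = 5 + 15 = 20
Terms of depth exactly 3: N_3 − N_2 = 20 − 15 = 5.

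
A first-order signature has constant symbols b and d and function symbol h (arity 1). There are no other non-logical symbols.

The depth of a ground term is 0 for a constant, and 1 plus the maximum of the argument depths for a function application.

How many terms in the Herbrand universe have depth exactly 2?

Let N_k = |{terms of depth ≤ k}|. Then N_0 = 2 and N_k = 2 + N_{k-1} for k ≥ 1 (one summand per function symbol, arity giving the exponent).
N_0 = 2
N_1 = 2 + 2 = 4
N_2 = 2 + 4 = 6
Terms of depth exactly 2: N_2 − N_1 = 6 − 4 = 2.

2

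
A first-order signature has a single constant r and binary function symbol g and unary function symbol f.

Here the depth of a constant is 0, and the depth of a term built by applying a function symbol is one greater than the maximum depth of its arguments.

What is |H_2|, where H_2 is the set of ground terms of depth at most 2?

Let N_k = |{terms of depth ≤ k}|. Then N_0 = 1 and N_k = 1 + N_{k-1}^2 + N_{k-1} for k ≥ 1 (one summand per function symbol, arity giving the exponent).
N_0 = 1
N_1 = 1 + 1^2 + 1 = 3
N_2 = 1 + 3^2 + 3 = 13

13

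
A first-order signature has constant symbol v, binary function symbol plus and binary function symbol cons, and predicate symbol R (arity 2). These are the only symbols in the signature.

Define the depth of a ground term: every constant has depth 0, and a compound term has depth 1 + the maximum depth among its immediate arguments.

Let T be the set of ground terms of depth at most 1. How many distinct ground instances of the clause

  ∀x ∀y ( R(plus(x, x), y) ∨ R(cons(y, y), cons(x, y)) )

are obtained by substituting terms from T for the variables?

Ground terms of depth ≤ 1:
  Let N_k count ground terms of depth at most k. Each non-constant term of depth ≤ k is some function symbol applied to depth-≤(k−1) arguments, giving N_k = 1 + N_{k-1}^2 + N_{k-1}^2.
  N_0 = 1
  N_1 = 1 + 1^2 + 1^2 = 3
So there are 3 ground terms available for substitution.
Each of x, y ranges independently over the available ground terms, and distinct assignments produce distinct instances.
Number of ground instances = 3^2 = 9.

9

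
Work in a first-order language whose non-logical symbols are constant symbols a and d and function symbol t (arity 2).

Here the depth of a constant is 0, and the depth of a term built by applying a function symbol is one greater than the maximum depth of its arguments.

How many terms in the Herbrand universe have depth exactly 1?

Write N_k for the number of ground terms of depth ≤ k. A term of depth ≤ k is either a constant or a function symbol applied to arguments of depth ≤ k−1, so N_k = 2 + N_{k-1}^2.
N_0 = 2
N_1 = 2 + 2^2 = 6
Terms of depth exactly 1: N_1 − N_0 = 6 − 2 = 4.

4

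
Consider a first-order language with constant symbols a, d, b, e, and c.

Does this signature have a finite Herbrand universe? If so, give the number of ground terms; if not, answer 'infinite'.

There are no function symbols, so every ground term is one of the 5 constants.
The Herbrand universe is {a, d, b, e, c}, which is finite with 5 elements.

5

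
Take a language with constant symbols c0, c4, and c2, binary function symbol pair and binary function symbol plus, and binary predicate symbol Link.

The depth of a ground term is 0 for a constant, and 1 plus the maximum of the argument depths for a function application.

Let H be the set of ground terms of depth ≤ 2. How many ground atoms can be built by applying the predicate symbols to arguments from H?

First count ground terms of depth ≤ 2.
Let N_k = |{terms of depth ≤ k}|. Then N_0 = 3 and N_k = 3 + N_{k-1}^2 + N_{k-1}^2 for k ≥ 1 (one summand per function symbol, arity giving the exponent).
N_0 = 3
N_1 = 3 + 3^2 + 3^2 = 21
N_2 = 3 + 21^2 + 21^2 = 885
So |H| = 885.
For each predicate symbol, the number of ground atoms is |H| raised to its arity; summing:
  Link: 885^2 = 783225
Total ground atoms: 783225.

783225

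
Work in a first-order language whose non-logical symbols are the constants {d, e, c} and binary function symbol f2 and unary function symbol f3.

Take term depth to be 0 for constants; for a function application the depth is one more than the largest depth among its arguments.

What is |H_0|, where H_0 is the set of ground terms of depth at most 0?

3

Count level by level. With function symbols f2/2, f3/1, the terms of depth ≤ k are the 3 constants together with each function applied to depth-≤(k−1) tuples, so N_k = 3 + N_{k-1}^2 + N_{k-1}.
N_0 = 3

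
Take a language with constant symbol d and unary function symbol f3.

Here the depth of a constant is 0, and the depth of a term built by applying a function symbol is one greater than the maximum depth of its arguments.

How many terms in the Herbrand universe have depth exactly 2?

Let N_k = |{terms of depth ≤ k}|. Then N_0 = 1 and N_k = 1 + N_{k-1} for k ≥ 1 (one summand per function symbol, arity giving the exponent).
N_0 = 1
N_1 = 1 + 1 = 2
N_2 = 1 + 2 = 3
Terms of depth exactly 2: N_2 − N_1 = 3 − 2 = 1.

1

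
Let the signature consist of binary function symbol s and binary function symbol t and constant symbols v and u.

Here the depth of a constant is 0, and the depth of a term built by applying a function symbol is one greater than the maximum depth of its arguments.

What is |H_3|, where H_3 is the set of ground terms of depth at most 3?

81610

If N_k denotes the number of depth-≤k ground terms, the 2 constants give N_0 = 2, and each function symbol of arity r contributes N_{k-1}^r new terms at level k: N_k = 2 + N_{k-1}^2 + N_{k-1}^2.
N_0 = 2
N_1 = 2 + 2^2 + 2^2 = 10
N_2 = 2 + 10^2 + 10^2 = 202
N_3 = 2 + 202^2 + 202^2 = 81610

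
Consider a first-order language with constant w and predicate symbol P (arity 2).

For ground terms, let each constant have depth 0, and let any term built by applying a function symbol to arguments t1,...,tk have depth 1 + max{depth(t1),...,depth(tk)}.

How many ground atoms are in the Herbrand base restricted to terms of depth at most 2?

1

First count ground terms of depth ≤ 2.
With no function symbols every ground term is a constant, so there is exactly 1 ground term at every depth bound.
N_0 = 1
N_1 = 1
N_2 = 1
So |H| = 1.
A ground atom is a predicate applied to a tuple of terms from H, so the count is the sum over predicates of |H|^arity:
  P: 1^2 = 1
Total ground atoms: 1.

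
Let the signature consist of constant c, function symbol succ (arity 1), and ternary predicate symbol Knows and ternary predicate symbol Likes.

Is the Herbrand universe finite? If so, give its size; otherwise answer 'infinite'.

The signature has at least one function symbol (succ, arity 1) and at least one constant (c).
Iterating succ gives infinitely many distinct ground terms: c, succ(c), succ(succ(c)), ...
So the Herbrand universe is infinite.

infinite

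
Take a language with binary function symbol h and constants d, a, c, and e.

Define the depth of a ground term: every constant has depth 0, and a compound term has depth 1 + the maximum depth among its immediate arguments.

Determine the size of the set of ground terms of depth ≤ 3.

Let N_k count ground terms of depth at most k. Each non-constant term of depth ≤ k is some function symbol applied to depth-≤(k−1) arguments, giving N_k = 4 + N_{k-1}^2.
N_0 = 4
N_1 = 4 + 4^2 = 20
N_2 = 4 + 20^2 = 404
N_3 = 4 + 404^2 = 163220

163220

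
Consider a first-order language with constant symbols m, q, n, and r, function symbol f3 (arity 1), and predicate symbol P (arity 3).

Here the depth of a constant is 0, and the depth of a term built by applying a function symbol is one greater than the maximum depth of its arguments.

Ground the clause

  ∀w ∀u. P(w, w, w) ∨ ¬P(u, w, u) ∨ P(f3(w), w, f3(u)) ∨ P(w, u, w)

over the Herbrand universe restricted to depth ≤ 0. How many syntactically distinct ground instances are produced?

Ground terms of depth ≤ 0:
  Count level by level. With function symbols f3/1, the terms of depth ≤ k are the 4 constants together with each function applied to depth-≤(k−1) tuples, so N_k = 4 + N_{k-1}.
  N_0 = 4
  Explicitly: m, q, n, r.
So there are 4 ground terms available for substitution.
Each of w, u ranges independently over the available ground terms, and distinct assignments produce distinct instances.
Number of ground instances = 4^2 = 16.

16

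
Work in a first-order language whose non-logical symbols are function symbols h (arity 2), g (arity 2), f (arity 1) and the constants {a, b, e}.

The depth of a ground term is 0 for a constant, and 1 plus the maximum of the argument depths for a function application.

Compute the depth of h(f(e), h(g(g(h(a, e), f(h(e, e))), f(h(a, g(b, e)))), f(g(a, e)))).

6

depth(f(e)) = 1 + depth(e) = 1 + 0 = 1
depth(h(a, e)) = 1 + max(0, 0) = 1
depth(h(e, e)) = 1 + max(0, 0) = 1
depth(f(h(e, e))) = 1 + depth(h(e, e)) = 1 + 1 = 2
depth(g(h(a, e), f(h(e, e)))) = 1 + max(1, 2) = 3
depth(g(b, e)) = 1 + max(0, 0) = 1
depth(h(a, g(b, e))) = 1 + max(0, 1) = 2
depth(f(h(a, g(b, e)))) = 1 + depth(h(a, g(b, e))) = 1 + 2 = 3
depth(g(g(h(a, e), f(h(e, e))), f(h(a, g(b, e))))) = 1 + max(3, 3) = 4
depth(g(a, e)) = 1 + max(0, 0) = 1
depth(f(g(a, e))) = 1 + depth(g(a, e)) = 1 + 1 = 2
depth(h(g(g(h(a, e), f(h(e, e))), f(h(a, g(b, e)))), f(g(a, e)))) = 1 + max(4, 2) = 5
depth(h(f(e), h(g(g(h(a, e), f(h(e, e))), f(h(a, g(b, e)))), f(g(a, e))))) = 1 + max(1, 5) = 6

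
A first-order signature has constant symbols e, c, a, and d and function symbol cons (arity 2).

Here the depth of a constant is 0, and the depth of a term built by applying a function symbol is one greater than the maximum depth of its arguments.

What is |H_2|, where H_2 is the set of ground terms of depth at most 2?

404

Let N_k count ground terms of depth at most k. Each non-constant term of depth ≤ k is some function symbol applied to depth-≤(k−1) arguments, giving N_k = 4 + N_{k-1}^2.
N_0 = 4
N_1 = 4 + 4^2 = 20
N_2 = 4 + 20^2 = 404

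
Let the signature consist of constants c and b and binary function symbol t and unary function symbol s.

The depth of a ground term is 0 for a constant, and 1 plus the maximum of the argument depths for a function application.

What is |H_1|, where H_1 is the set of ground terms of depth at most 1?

8

If N_k denotes the number of depth-≤k ground terms, the 2 constants give N_0 = 2, and each function symbol of arity r contributes N_{k-1}^r new terms at level k: N_k = 2 + N_{k-1}^2 + N_{k-1}.
N_0 = 2
N_1 = 2 + 2^2 + 2 = 8
Explicitly: c, b, t(c, c), t(c, b), t(b, c), t(b, b), s(c), s(b).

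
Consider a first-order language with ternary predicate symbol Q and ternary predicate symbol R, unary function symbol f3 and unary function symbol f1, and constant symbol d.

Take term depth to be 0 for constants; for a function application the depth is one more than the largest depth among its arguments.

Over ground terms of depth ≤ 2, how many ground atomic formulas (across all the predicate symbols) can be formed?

686

First count ground terms of depth ≤ 2.
Let N_k count ground terms of depth at most k. Each non-constant term of depth ≤ k is some function symbol applied to depth-≤(k−1) arguments, giving N_k = 1 + N_{k-1} + N_{k-1}.
N_0 = 1
N_1 = 1 + 1 + 1 = 3
N_2 = 1 + 3 + 3 = 7
Explicitly: d, f3(d), f3(f3(d)), f3(f1(d)), f1(d), f1(f3(d)), f1(f1(d)).
So |H| = 7.
Each predicate of arity r yields |H|^r ground atoms (one per choice of an r-tuple from H):
  Q: 7^3 = 343;  R: 7^3 = 343
Total ground atoms: 343 + 343 = 686.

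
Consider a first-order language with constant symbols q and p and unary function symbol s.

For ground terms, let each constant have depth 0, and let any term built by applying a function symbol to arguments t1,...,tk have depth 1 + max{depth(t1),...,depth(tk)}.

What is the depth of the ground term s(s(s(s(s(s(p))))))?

depth(s(p)) = 1 + depth(p) = 1 + 0 = 1
depth(s(s(p))) = 1 + depth(s(p)) = 1 + 1 = 2
depth(s(s(s(p)))) = 1 + depth(s(s(p))) = 1 + 2 = 3
depth(s(s(s(s(p))))) = 1 + depth(s(s(s(p)))) = 1 + 3 = 4
depth(s(s(s(s(s(p)))))) = 1 + depth(s(s(s(s(p))))) = 1 + 4 = 5
depth(s(s(s(s(s(s(p))))))) = 1 + depth(s(s(s(s(s(p)))))) = 1 + 5 = 6

6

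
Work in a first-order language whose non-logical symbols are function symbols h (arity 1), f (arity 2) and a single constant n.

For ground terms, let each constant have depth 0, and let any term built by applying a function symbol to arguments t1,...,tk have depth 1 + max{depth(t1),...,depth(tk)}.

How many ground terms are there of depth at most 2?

If N_k denotes the number of depth-≤k ground terms, the 1 constant gives N_0 = 1, and each function symbol of arity r contributes N_{k-1}^r new terms at level k: N_k = 1 + N_{k-1} + N_{k-1}^2.
N_0 = 1
N_1 = 1 + 1 + 1^2 = 3
N_2 = 1 + 3 + 3^2 = 13

13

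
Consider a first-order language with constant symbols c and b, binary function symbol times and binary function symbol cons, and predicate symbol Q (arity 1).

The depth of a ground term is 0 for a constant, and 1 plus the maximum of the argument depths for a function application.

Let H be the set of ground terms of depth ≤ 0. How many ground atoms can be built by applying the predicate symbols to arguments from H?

First count ground terms of depth ≤ 0.
Let N_k count ground terms of depth at most k. Each non-constant term of depth ≤ k is some function symbol applied to depth-≤(k−1) arguments, giving N_k = 2 + N_{k-1}^2 + N_{k-1}^2.
N_0 = 2
So |H| = 2.
For each predicate symbol, the number of ground atoms is |H| raised to its arity; summing:
  Q: 2
Total ground atoms: 2.

2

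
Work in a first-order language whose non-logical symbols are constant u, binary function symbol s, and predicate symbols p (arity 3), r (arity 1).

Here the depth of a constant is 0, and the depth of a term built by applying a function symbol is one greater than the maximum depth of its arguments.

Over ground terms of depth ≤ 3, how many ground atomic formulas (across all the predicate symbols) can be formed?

17602

First count ground terms of depth ≤ 3.
Let N_k count ground terms of depth at most k. Each non-constant term of depth ≤ k is some function symbol applied to depth-≤(k−1) arguments, giving N_k = 1 + N_{k-1}^2.
N_0 = 1
N_1 = 1 + 1^2 = 2
N_2 = 1 + 2^2 = 5
N_3 = 1 + 5^2 = 26
So |H| = 26.
A ground atom is a predicate applied to a tuple of terms from H, so the count is the sum over predicates of |H|^arity:
  p: 26^3 = 17576;  r: 26
Total ground atoms: 17576 + 26 = 17602.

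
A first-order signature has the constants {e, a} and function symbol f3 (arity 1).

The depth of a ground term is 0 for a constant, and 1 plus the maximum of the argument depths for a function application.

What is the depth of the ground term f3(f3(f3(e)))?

depth(f3(e)) = 1 + depth(e) = 1 + 0 = 1
depth(f3(f3(e))) = 1 + depth(f3(e)) = 1 + 1 = 2
depth(f3(f3(f3(e)))) = 1 + depth(f3(f3(e))) = 1 + 2 = 3

3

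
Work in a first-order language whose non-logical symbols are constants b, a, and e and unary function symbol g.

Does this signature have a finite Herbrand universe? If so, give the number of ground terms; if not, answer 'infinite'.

infinite

The signature has at least one function symbol (g, arity 1) and at least one constant (b).
Iterating g gives infinitely many distinct ground terms: b, g(b), g(g(b)), ...
So the Herbrand universe is infinite.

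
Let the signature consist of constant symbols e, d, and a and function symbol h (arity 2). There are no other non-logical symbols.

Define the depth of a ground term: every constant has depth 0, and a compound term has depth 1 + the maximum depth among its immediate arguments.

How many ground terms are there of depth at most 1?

12

If N_k denotes the number of depth-≤k ground terms, the 3 constants give N_0 = 3, and each function symbol of arity r contributes N_{k-1}^r new terms at level k: N_k = 3 + N_{k-1}^2.
N_0 = 3
N_1 = 3 + 3^2 = 12
Explicitly: e, d, a, h(e, e), h(e, d), h(e, a), h(d, e), h(d, d), h(d, a), h(a, e), h(a, d), h(a, a).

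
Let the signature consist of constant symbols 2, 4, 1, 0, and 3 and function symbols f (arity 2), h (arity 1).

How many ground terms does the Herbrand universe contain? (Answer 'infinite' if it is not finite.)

The signature has at least one function symbol (f, arity 2) and at least one constant (2).
Iterating f gives infinitely many distinct ground terms: 2, f(2, 2), f(f(2, 2), f(2, 2)), ...
So the Herbrand universe is infinite.

infinite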